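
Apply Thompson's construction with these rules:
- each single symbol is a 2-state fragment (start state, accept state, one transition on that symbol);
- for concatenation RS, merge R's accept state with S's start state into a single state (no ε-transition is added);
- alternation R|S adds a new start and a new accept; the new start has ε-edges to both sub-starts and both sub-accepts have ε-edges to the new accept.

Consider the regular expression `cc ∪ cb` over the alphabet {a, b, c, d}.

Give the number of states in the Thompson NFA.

8

Recursing over subexpressions:
Each of the 4 symbol leaves contributes a 2-state fragment.
  cc = 3 states
  cb = 3 states
  cc ∪ cb = 8 states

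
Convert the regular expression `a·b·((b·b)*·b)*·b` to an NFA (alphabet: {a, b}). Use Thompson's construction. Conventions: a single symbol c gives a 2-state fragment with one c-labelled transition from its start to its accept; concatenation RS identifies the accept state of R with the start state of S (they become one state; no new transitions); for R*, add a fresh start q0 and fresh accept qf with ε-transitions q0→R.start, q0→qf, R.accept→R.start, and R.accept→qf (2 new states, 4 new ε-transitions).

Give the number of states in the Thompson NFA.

11

Per subexpression:
Each of the 6 symbol leaves contributes a 2-state fragment.
  b·b = 3 states
  (b·b)* = 5 states
  (b·b)*·b = 6 states
  ((b·b)*·b)* = 8 states
  a·b·((b·b)*·b)*·b = 11 states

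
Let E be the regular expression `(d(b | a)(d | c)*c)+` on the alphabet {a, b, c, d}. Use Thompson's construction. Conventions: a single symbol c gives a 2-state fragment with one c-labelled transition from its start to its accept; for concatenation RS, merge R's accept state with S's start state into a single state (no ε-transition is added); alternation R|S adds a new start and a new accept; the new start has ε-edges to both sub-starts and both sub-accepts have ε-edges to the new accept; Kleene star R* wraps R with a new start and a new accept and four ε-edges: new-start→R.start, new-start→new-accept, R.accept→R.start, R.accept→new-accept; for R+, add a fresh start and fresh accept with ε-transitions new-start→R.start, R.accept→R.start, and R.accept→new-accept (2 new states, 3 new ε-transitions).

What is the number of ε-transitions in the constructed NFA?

15

By structural recursion:
Each of the 6 symbol leaves contributes 0 ε-transitions.
  b | a = 4 ε-transitions
  d | c = 4 ε-transitions
  (d | c)* = 8 ε-transitions
  d(b | a)(d | c)*c = 12 ε-transitions
  (d(b | a)(d | c)*c)+ = 15 ε-transitions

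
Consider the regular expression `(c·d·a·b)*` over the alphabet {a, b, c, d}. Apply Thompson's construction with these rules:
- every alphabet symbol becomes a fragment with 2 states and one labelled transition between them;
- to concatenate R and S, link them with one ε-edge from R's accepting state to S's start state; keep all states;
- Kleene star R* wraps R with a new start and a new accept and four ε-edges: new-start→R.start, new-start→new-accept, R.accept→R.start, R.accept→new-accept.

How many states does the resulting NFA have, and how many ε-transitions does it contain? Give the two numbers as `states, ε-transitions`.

Bottom-up over the parse tree:
Each of the 4 symbol leaves contributes 2 states and 0 ε-transitions.
  c·d·a·b — 8 states, 3 ε-transitions
  (c·d·a·b)* — 10 states, 7 ε-transitions

10, 7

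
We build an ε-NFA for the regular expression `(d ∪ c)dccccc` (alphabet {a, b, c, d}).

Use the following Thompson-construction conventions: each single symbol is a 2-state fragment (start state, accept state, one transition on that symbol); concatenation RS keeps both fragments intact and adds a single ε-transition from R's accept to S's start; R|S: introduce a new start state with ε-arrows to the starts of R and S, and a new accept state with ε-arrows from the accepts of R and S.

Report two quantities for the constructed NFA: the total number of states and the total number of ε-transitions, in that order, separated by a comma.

18, 10

Per subexpression:
Each of the 8 symbol leaves contributes 2 states and 0 ε-transitions.
  d ∪ c → 6 states, 4 ε-transitions
  (d ∪ c)dccccc → 18 states, 10 ε-transitions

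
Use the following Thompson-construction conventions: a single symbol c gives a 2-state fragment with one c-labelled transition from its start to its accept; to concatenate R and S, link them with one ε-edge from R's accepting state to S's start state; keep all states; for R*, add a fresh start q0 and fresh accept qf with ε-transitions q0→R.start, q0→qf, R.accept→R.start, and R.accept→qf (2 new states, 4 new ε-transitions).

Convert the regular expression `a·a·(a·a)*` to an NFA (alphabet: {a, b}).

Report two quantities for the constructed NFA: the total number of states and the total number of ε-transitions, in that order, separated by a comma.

Per subexpression:
Each of the 4 symbol leaves contributes 2 states and 0 ε-transitions.
  a·a = 4 states, 1 ε-transition
  (a·a)* = 6 states, 5 ε-transitions
  a·a·(a·a)* = 10 states, 7 ε-transitions

10, 7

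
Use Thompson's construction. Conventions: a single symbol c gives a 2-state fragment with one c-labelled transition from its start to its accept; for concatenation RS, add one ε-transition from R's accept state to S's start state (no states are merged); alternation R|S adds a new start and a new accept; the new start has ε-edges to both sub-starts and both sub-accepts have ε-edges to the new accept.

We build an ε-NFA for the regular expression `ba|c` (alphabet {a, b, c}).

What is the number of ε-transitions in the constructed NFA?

5

Bottom-up over the parse tree:
Each of the 3 symbol leaves contributes 0 ε-transitions.
  ba → 1 ε-transition
  ba|c → 5 ε-transitions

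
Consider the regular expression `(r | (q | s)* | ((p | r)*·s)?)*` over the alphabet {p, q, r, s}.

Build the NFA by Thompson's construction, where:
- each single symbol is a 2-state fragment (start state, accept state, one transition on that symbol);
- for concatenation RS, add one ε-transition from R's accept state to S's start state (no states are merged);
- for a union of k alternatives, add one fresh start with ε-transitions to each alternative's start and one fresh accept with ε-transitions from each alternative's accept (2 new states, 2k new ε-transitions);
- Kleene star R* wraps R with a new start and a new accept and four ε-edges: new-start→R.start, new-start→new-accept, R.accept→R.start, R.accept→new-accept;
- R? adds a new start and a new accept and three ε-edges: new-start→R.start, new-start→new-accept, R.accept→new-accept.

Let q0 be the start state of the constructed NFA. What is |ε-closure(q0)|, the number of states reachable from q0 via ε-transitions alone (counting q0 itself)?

Compute the ε-closure size of each fragment's start state recursively; a symbol fragment's start has no outgoing ε-edge, so its closure is just itself (size 1).
  q | s — |ε-closure| = 1 + 1 + 1 = 3 (the new accept is not ε-reachable since no branch accepts ε)
  (q | s)* — the star's fresh start ε-reaches both the body's start and the fresh accept: |ε-closure| = 2 + 3 = 5
  p | r — new start ε-reaches every alternative's start; none of them accept ε, so the new accept is not reached: |ε-closure| = 1 + 1 + 1 = 3
  (p | r)* — the star's fresh start ε-reaches both the body's start and the fresh accept: |ε-closure| = 2 + 3 = 5
  (p | r)*·s — |ε-closure| = 5 + 1 = 6 (closure spills across the concat boundary because the left factor accepts ε)
  ((p | r)*·s)? — |ε-closure| = 1 (new start) + 6 (body) + 1 (new accept, via ε) = 8
  r | (q | s)* | ((p | r)*·s)? — new start ε-reaches every alternative's start; at least one alternative accepts ε, so the union's new accept is reached too: |ε-closure| = 1 + 1 + 5 + 8 + 1 = 16
  (r | (q | s)* | ((p | r)*·s)?)* — the star's fresh start ε-reaches both the body's start and the fresh accept: |ε-closure| = 2 + 16 = 18

18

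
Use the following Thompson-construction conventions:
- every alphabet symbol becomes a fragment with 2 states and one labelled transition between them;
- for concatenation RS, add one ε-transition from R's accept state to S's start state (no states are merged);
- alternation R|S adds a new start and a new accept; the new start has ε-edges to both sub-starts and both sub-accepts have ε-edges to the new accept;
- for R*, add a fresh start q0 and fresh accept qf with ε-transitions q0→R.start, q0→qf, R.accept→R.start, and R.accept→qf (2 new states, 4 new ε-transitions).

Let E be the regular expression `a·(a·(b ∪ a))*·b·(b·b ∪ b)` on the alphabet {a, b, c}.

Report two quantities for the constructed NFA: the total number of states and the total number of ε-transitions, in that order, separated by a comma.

22, 17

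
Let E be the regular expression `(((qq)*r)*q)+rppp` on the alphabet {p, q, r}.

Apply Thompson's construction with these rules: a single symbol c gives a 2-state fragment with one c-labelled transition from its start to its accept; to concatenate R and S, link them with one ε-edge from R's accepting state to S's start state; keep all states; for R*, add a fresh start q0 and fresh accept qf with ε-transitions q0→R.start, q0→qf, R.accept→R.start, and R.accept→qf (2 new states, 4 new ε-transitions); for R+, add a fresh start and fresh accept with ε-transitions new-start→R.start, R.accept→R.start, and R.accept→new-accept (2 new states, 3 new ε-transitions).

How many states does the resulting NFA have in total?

22

Recursing over subexpressions:
Each of the 8 symbol leaves contributes a 2-state fragment.
  qq = 4 states
  (qq)* = 6 states
  (qq)*r = 8 states
  ((qq)*r)* = 10 states
  ((qq)*r)*q = 12 states
  (((qq)*r)*q)+ = 14 states
  (((qq)*r)*q)+rppp = 22 states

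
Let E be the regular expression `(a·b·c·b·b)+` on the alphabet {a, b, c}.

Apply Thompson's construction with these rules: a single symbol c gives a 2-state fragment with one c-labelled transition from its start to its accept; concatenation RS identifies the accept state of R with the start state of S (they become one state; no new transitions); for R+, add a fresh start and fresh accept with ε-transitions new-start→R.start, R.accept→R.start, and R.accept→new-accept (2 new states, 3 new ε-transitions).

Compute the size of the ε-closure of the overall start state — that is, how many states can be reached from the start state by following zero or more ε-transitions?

Compute the ε-closure size of each fragment's start state recursively; a symbol fragment's start has no outgoing ε-edge, so its closure is just itself (size 1).
  a·b·c·b·b — C equals the left operand's closure size = 1 (its accept is not ε-reachable, so the closure stops there)
  (a·b·c·b·b)+ — C = 1 + 1 = 2 (the body doesn't accept ε, so the new accept is not reached)

2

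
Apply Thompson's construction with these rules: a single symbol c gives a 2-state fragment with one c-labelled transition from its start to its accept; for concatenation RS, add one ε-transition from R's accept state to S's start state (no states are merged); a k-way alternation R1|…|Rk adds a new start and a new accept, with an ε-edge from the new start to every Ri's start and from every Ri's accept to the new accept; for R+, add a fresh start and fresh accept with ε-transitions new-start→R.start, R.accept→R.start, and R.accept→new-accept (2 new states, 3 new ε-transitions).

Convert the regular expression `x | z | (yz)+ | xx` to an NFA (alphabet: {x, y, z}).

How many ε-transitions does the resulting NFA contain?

13

Bottom-up over the parse tree:
Each of the 6 symbol leaves contributes 0 ε-transitions.
  yz = 1 ε-transition
  (yz)+ = 4 ε-transitions
  xx = 1 ε-transition
  x | z | (yz)+ | xx = 13 ε-transitions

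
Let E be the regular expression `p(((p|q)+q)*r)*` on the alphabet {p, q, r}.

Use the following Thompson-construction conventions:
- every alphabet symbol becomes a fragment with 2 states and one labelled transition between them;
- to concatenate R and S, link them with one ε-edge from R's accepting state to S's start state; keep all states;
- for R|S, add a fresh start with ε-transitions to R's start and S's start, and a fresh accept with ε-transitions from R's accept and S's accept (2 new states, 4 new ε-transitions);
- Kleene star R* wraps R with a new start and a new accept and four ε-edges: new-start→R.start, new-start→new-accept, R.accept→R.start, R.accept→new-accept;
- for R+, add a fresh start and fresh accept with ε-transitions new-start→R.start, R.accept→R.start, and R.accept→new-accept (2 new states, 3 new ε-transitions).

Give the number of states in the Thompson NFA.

18

Recursing over subexpressions:
Each of the 5 symbol leaves contributes a 2-state fragment.
  p|q → 6 states
  (p|q)+ → 8 states
  (p|q)+q → 10 states
  ((p|q)+q)* → 12 states
  ((p|q)+q)*r → 14 states
  (((p|q)+q)*r)* → 16 states
  p(((p|q)+q)*r)* → 18 states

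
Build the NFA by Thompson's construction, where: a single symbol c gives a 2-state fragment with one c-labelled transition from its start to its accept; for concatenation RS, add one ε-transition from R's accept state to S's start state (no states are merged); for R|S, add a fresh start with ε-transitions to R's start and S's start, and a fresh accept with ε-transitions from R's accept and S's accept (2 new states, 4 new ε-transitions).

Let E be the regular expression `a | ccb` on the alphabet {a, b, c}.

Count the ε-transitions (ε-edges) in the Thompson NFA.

Bottom-up over the parse tree:
Each of the 4 symbol leaves contributes 0 ε-transitions.
  ccb = 2 ε-transitions
  a | ccb = 6 ε-transitions

6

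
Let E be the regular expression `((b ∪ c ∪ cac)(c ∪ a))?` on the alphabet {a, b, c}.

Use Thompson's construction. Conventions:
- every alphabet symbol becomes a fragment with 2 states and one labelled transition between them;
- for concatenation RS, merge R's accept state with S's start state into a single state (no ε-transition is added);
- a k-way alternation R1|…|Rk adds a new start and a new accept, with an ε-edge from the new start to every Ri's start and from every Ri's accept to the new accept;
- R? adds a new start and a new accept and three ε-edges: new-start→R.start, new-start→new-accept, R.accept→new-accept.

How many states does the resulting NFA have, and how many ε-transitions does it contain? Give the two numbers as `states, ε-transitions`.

17, 13

Per subexpression:
Each of the 7 symbol leaves contributes 2 states and 0 ε-transitions.
  cac = 4 states, 0 ε-transitions
  b ∪ c ∪ cac = 10 states, 6 ε-transitions
  c ∪ a = 6 states, 4 ε-transitions
  (b ∪ c ∪ cac)(c ∪ a) = 15 states, 10 ε-transitions
  ((b ∪ c ∪ cac)(c ∪ a))? = 17 states, 13 ε-transitions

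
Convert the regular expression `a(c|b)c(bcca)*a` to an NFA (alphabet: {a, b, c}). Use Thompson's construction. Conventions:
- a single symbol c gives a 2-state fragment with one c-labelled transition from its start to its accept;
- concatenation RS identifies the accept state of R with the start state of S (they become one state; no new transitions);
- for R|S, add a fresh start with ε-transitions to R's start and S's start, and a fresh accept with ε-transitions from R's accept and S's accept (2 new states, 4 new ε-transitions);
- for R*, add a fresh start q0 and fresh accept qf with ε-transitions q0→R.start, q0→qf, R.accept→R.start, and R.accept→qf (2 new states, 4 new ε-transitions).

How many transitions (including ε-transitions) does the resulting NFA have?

Per subexpression:
Each of the 9 symbol leaves contributes 1 transition (1 symbol, 0 ε).
  c|b — 6 transitions (2 symbol, 4 ε)
  bcca — 4 transitions (4 symbol, 0 ε)
  (bcca)* — 8 transitions (4 symbol, 4 ε)
  a(c|b)c(bcca)*a — 17 transitions (9 symbol, 8 ε)

17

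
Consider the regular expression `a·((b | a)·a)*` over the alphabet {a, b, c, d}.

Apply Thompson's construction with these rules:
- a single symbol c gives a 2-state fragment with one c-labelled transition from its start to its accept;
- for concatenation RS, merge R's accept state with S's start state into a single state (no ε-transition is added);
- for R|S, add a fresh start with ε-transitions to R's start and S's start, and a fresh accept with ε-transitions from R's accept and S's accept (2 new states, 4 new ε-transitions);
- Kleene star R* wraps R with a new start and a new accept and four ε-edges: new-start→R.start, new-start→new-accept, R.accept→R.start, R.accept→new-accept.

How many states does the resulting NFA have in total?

Recursing over subexpressions:
Each of the 4 symbol leaves contributes a 2-state fragment.
  b | a — 6 states
  (b | a)·a — 7 states
  ((b | a)·a)* — 9 states
  a·((b | a)·a)* — 10 states

10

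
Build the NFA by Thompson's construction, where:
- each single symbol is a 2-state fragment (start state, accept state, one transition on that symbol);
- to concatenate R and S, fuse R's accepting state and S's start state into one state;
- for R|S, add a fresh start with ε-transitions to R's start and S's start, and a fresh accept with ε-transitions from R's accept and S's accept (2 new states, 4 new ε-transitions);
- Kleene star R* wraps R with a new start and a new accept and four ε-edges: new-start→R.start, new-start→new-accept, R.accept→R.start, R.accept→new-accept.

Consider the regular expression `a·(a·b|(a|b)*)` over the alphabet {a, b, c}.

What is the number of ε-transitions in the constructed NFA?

Per subexpression:
Each of the 5 symbol leaves contributes 0 ε-transitions.
  a·b = 0 ε-transitions
  a|b = 4 ε-transitions
  (a|b)* = 8 ε-transitions
  a·b|(a|b)* = 12 ε-transitions
  a·(a·b|(a|b)*) = 12 ε-transitions

12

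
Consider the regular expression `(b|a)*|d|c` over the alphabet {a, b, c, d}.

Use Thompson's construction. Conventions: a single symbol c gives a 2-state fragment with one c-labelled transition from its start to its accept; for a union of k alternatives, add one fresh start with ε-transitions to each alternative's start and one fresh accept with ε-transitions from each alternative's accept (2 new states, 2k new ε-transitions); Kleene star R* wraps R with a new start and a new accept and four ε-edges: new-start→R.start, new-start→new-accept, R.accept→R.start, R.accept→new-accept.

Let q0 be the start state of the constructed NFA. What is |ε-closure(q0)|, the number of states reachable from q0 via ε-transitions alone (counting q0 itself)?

Let C(F) = |ε-closure(F.start)| within fragment F, and note whether F accepts ε. Symbol fragments have C = 1 and do not accept ε. Then:
  b|a — |closure| = 1 + 1 + 1 = 3 (the new accept is not ε-reachable since no branch accepts ε)
  (b|a)* — the star's fresh start ε-reaches both the body's start and the fresh accept: |closure| = 2 + 3 = 5
  (b|a)*|d|c — |closure| = 1 (new start) + (5 + 1 + 1) + 1 (new accept, since some branch ε-reaches its own accept) = 9

9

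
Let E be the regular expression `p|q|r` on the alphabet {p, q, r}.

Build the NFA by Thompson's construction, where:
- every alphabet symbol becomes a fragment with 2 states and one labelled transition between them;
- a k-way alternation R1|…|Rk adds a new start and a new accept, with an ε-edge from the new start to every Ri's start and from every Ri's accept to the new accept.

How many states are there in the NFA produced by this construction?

Bottom-up over the parse tree:
Each of the 3 symbol leaves contributes a 2-state fragment.
  p|q|r → 8 states

8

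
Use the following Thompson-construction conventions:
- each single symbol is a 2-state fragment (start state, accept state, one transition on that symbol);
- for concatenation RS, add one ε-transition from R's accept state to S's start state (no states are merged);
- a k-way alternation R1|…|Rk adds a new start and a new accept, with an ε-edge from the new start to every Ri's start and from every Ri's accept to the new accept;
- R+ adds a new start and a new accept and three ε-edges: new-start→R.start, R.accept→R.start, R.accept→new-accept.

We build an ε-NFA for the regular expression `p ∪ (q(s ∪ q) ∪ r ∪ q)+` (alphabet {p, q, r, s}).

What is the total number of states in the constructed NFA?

20

Bottom-up over the parse tree:
Each of the 6 symbol leaves contributes a 2-state fragment.
  s ∪ q → 6 states
  q(s ∪ q) → 8 states
  q(s ∪ q) ∪ r ∪ q → 14 states
  (q(s ∪ q) ∪ r ∪ q)+ → 16 states
  p ∪ (q(s ∪ q) ∪ r ∪ q)+ → 20 states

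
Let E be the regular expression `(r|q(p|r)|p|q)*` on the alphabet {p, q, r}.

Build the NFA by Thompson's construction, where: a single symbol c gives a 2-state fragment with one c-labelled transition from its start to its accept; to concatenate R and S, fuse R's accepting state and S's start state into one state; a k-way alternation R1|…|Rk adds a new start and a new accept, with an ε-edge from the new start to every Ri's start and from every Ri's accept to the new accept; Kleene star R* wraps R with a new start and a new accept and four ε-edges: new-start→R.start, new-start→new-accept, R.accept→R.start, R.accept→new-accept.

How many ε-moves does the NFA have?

Recursing over subexpressions:
Each of the 6 symbol leaves contributes 0 ε-transitions.
  p|r → 4 ε-transitions
  q(p|r) → 4 ε-transitions
  r|q(p|r)|p|q → 12 ε-transitions
  (r|q(p|r)|p|q)* → 16 ε-transitions

16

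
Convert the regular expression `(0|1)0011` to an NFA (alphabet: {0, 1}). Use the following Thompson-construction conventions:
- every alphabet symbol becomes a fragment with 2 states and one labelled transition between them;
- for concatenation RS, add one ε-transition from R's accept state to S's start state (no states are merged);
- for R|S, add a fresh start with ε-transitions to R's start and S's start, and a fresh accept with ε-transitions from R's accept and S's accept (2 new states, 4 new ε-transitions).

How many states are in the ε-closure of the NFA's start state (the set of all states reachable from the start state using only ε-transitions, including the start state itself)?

Let C(F) = |ε-closure(F.start)| within fragment F, and note whether F accepts ε. Symbol fragments have C = 1 and do not accept ε. Then:
  0|1 → |ε-closure| = 1 + 1 + 1 = 3 (the new accept is not ε-reachable since no branch accepts ε)
  (0|1)0011 → same as the first factor's closure: |ε-closure| = 3

3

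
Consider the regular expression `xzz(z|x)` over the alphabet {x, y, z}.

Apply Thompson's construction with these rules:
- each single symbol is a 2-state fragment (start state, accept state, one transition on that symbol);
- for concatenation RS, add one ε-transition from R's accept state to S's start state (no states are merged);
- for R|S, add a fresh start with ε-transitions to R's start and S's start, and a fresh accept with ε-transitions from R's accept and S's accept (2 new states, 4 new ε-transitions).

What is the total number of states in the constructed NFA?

Bottom-up over the parse tree:
Each of the 5 symbol leaves contributes a 2-state fragment.
  z|x = 6 states
  xzz(z|x) = 12 states

12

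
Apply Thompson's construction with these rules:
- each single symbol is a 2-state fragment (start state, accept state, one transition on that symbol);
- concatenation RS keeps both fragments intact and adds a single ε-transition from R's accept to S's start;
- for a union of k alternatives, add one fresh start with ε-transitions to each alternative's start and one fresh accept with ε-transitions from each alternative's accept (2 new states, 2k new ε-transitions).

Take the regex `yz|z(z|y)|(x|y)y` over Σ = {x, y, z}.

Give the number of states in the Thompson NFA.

22

Recursing over subexpressions:
Each of the 8 symbol leaves contributes a 2-state fragment.
  yz — 4 states
  z|y — 6 states
  z(z|y) — 8 states
  x|y — 6 states
  (x|y)y — 8 states
  yz|z(z|y)|(x|y)y — 22 states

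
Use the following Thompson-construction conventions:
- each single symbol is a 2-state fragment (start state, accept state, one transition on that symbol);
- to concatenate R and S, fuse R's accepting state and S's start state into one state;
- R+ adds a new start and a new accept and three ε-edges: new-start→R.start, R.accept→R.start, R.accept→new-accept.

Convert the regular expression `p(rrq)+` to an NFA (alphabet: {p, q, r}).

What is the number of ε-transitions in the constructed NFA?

3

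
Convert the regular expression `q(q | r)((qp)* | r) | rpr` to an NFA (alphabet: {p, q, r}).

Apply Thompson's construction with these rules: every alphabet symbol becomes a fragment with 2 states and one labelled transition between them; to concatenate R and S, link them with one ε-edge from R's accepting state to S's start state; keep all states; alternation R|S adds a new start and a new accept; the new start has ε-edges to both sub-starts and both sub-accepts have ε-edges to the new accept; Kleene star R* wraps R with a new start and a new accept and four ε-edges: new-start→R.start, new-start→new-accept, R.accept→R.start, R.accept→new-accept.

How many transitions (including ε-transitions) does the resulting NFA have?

30

By structural recursion:
Each of the 9 symbol leaves contributes 1 transition (1 symbol, 0 ε).
  q | r — 6 transitions (2 symbol, 4 ε)
  qp — 3 transitions (2 symbol, 1 ε)
  (qp)* — 7 transitions (2 symbol, 5 ε)
  (qp)* | r — 12 transitions (3 symbol, 9 ε)
  q(q | r)((qp)* | r) — 21 transitions (6 symbol, 15 ε)
  rpr — 5 transitions (3 symbol, 2 ε)
  q(q | r)((qp)* | r) | rpr — 30 transitions (9 symbol, 21 ε)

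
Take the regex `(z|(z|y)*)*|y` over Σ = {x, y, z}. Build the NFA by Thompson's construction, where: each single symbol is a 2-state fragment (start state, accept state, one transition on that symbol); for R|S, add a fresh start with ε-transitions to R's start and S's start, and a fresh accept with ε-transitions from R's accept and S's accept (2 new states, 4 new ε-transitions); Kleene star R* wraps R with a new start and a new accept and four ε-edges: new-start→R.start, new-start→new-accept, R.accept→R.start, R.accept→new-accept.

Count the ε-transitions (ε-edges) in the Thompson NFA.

20

Building bottom-up:
Each of the 4 symbol leaves contributes 0 ε-transitions.
  z|y : 4 ε-transitions
  (z|y)* : 8 ε-transitions
  z|(z|y)* : 12 ε-transitions
  (z|(z|y)*)* : 16 ε-transitions
  (z|(z|y)*)*|y : 20 ε-transitions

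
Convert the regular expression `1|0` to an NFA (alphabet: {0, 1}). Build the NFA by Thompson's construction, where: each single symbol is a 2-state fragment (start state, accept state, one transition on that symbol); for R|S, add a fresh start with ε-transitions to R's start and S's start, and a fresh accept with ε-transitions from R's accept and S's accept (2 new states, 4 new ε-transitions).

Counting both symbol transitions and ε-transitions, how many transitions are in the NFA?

6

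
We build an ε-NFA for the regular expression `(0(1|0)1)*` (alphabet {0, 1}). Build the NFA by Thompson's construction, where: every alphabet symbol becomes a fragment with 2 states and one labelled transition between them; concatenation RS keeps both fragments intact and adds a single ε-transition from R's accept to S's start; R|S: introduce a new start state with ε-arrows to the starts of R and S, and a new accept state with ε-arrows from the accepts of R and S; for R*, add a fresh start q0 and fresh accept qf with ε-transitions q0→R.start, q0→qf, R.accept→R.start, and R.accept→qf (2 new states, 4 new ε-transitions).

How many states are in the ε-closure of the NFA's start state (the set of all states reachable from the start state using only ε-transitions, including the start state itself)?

Let C(F) = |ε-closure(F.start)| within fragment F, and note whether F accepts ε. Symbol fragments have C = 1 and do not accept ε. Then:
  1|0 : |ε-closure| = 1 + 1 + 1 = 3 (the new accept is not ε-reachable since no branch accepts ε)
  0(1|0)1 : |ε-closure| equals the left operand's closure size = 1 (its accept is not ε-reachable, so the closure stops there)
  (0(1|0)1)* : new start has ε-edges to the inner start and to the new accept, so |ε-closure| = 2 + 1 = 3

3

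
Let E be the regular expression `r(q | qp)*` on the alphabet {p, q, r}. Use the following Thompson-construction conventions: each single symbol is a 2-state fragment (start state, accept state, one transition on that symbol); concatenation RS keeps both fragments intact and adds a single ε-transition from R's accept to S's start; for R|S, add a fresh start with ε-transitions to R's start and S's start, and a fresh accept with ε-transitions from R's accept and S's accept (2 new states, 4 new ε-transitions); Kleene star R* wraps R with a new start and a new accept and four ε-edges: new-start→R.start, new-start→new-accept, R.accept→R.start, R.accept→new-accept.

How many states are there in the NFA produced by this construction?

By structural recursion:
Each of the 4 symbol leaves contributes a 2-state fragment.
  qp = 4 states
  q | qp = 8 states
  (q | qp)* = 10 states
  r(q | qp)* = 12 states

12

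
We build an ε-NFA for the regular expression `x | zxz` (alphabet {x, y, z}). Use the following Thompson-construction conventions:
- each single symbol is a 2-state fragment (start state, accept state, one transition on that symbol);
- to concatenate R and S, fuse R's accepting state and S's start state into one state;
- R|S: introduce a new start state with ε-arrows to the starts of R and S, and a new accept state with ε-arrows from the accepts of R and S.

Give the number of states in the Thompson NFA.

By structural recursion:
Each of the 4 symbol leaves contributes a 2-state fragment.
  zxz → 4 states
  x | zxz → 8 states

8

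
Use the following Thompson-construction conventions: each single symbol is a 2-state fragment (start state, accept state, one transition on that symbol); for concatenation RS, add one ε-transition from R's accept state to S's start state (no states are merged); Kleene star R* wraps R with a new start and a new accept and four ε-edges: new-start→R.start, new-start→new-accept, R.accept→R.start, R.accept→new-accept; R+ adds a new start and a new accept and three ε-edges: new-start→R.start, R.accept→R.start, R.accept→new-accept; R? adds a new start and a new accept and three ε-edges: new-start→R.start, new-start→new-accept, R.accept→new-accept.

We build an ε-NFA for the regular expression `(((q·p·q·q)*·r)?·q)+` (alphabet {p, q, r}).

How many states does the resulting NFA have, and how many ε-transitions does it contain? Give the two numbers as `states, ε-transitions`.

Recursing over subexpressions:
Each of the 6 symbol leaves contributes 2 states and 0 ε-transitions.
  q·p·q·q → 8 states, 3 ε-transitions
  (q·p·q·q)* → 10 states, 7 ε-transitions
  (q·p·q·q)*·r → 12 states, 8 ε-transitions
  ((q·p·q·q)*·r)? → 14 states, 11 ε-transitions
  ((q·p·q·q)*·r)?·q → 16 states, 12 ε-transitions
  (((q·p·q·q)*·r)?·q)+ → 18 states, 15 ε-transitions

18, 15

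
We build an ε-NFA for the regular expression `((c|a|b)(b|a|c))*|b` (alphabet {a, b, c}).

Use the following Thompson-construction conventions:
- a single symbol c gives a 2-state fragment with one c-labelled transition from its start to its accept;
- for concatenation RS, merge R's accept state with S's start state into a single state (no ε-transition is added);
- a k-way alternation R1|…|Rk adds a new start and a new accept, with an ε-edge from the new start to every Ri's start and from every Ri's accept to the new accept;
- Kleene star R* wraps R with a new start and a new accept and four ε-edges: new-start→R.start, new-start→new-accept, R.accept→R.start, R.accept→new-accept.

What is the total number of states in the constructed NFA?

21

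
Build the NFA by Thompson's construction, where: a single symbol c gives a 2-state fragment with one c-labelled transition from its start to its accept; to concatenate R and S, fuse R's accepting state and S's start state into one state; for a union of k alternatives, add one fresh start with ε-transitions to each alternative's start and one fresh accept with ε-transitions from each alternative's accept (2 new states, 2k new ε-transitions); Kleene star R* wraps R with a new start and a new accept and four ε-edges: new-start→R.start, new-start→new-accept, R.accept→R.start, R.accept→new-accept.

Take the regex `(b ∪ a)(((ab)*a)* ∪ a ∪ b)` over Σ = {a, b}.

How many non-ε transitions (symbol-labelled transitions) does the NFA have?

Per subexpression:
Each of the 7 symbol leaves contributes exactly 1 symbol transition.
  b ∪ a → 2 symbol transitions
  ab → 2 symbol transitions
  (ab)* → 2 symbol transitions
  (ab)*a → 3 symbol transitions
  ((ab)*a)* → 3 symbol transitions
  ((ab)*a)* ∪ a ∪ b → 5 symbol transitions
  (b ∪ a)(((ab)*a)* ∪ a ∪ b) → 7 symbol transitions

7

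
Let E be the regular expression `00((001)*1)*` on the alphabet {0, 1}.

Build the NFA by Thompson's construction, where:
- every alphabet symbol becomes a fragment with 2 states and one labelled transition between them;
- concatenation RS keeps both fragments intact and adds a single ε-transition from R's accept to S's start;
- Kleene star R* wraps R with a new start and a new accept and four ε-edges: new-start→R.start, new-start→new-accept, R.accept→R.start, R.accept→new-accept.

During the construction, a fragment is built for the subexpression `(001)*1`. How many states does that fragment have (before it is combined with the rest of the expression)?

Fragment for `(001)*1`:
Each of the 4 symbol leaves contributes a 2-state fragment.
  001 : 6 states
  (001)* : 8 states
  (001)*1 : 10 states

10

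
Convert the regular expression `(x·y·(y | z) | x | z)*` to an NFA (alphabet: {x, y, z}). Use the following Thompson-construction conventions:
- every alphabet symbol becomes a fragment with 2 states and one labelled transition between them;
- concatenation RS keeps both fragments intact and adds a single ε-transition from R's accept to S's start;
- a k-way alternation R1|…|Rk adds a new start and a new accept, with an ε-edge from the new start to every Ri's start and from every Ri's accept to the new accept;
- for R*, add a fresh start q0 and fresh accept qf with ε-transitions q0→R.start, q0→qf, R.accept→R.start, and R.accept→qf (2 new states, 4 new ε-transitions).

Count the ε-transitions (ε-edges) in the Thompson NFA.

16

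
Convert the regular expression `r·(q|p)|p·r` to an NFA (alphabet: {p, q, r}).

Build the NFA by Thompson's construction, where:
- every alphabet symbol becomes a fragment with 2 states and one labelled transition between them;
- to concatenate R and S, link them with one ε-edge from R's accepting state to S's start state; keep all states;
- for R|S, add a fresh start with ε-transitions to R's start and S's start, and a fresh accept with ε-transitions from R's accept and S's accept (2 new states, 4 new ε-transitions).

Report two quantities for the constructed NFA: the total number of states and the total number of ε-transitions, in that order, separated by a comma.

14, 10

Per subexpression:
Each of the 5 symbol leaves contributes 2 states and 0 ε-transitions.
  q|p — 6 states, 4 ε-transitions
  r·(q|p) — 8 states, 5 ε-transitions
  p·r — 4 states, 1 ε-transition
  r·(q|p)|p·r — 14 states, 10 ε-transitions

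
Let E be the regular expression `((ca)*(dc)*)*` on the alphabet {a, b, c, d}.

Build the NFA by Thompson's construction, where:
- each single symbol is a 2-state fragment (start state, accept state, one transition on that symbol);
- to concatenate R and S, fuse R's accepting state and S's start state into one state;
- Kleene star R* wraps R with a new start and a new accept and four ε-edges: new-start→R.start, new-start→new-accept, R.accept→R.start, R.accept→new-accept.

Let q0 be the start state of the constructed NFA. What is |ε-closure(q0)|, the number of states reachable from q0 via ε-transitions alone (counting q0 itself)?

Compute the ε-closure size of each fragment's start state recursively; a symbol fragment's start has no outgoing ε-edge, so its closure is just itself (size 1).
  ca — same as the first factor's closure: C = 1
  (ca)* — new start has ε-edges to the inner start and to the new accept, so C = 2 + 1 = 3
  dc — same as the first factor's closure: C = 1
  (dc)* — new start has ε-edges to the inner start and to the new accept, so C = 2 + 1 = 3
  (ca)*(dc)* — the left operand accepts ε, so the closure extends into the next operand (the shared merged state is already counted); C = 3 + (3−1) = 5
  ((ca)*(dc)*)* — C = 1 (new start) + 5 (body) + 1 (new accept) = 7

7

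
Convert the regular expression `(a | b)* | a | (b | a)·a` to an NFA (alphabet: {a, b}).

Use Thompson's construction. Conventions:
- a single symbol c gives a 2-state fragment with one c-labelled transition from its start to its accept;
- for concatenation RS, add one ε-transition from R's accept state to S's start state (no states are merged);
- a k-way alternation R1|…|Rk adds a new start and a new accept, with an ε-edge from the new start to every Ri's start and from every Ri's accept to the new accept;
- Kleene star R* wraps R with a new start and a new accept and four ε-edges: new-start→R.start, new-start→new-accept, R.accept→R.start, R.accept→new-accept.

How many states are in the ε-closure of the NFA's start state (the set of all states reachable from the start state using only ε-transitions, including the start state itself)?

Compute the ε-closure size of each fragment's start state recursively; a symbol fragment's start has no outgoing ε-edge, so its closure is just itself (size 1).
  a | b → |closure| = 1 + 1 + 1 = 3 (the new accept is not ε-reachable since no branch accepts ε)
  (a | b)* → |closure| = 1 (new start) + 3 (body) + 1 (new accept) = 5
  b | a → new start ε-reaches every alternative's start; none of them accept ε, so the new accept is not reached: |closure| = 1 + 1 + 1 = 3
  (b | a)·a → |closure| equals the left operand's closure size = 3 (its accept is not ε-reachable, so the closure stops there)
  (a | b)* | a | (b | a)·a → new start ε-reaches every alternative's start; at least one alternative accepts ε, so the union's new accept is reached too: |closure| = 1 + 5 + 1 + 3 + 1 = 11

11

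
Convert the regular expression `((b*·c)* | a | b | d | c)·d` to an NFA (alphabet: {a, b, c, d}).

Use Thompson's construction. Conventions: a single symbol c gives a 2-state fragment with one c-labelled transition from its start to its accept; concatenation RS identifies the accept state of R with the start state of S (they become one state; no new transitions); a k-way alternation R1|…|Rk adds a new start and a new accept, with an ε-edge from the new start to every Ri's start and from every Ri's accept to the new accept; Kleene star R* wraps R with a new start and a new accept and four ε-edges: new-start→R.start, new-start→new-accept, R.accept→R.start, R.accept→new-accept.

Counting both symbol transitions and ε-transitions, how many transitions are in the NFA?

25

Per subexpression:
Each of the 7 symbol leaves contributes 1 transition (1 symbol, 0 ε).
  b* = 5 transitions (1 symbol, 4 ε)
  b*·c = 6 transitions (2 symbol, 4 ε)
  (b*·c)* = 10 transitions (2 symbol, 8 ε)
  (b*·c)* | a | b | d | c = 24 transitions (6 symbol, 18 ε)
  ((b*·c)* | a | b | d | c)·d = 25 transitions (7 symbol, 18 ε)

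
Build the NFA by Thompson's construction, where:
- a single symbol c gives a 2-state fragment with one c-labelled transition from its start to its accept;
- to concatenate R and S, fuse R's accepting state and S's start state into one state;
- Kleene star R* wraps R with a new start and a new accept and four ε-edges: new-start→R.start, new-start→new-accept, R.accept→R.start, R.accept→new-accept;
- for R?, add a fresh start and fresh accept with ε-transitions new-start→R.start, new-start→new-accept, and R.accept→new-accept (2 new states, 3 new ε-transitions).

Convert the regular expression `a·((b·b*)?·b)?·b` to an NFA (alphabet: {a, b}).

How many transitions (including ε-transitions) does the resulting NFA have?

15

By structural recursion:
Each of the 5 symbol leaves contributes 1 transition (1 symbol, 0 ε).
  b* = 5 transitions (1 symbol, 4 ε)
  b·b* = 6 transitions (2 symbol, 4 ε)
  (b·b*)? = 9 transitions (2 symbol, 7 ε)
  (b·b*)?·b = 10 transitions (3 symbol, 7 ε)
  ((b·b*)?·b)? = 13 transitions (3 symbol, 10 ε)
  a·((b·b*)?·b)?·b = 15 transitions (5 symbol, 10 ε)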